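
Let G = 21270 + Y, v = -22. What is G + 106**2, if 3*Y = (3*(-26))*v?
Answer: 33078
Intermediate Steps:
Y = 572 (Y = ((3*(-26))*(-22))/3 = (-78*(-22))/3 = (1/3)*1716 = 572)
G = 21842 (G = 21270 + 572 = 21842)
G + 106**2 = 21842 + 106**2 = 21842 + 11236 = 33078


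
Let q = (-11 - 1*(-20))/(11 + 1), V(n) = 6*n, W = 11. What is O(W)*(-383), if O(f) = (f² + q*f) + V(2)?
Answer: -216395/4 ≈ -54099.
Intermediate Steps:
q = ¾ (q = (-11 + 20)/12 = 9*(1/12) = ¾ ≈ 0.75000)
O(f) = 12 + f² + 3*f/4 (O(f) = (f² + 3*f/4) + 6*2 = (f² + 3*f/4) + 12 = 12 + f² + 3*f/4)
O(W)*(-383) = (12 + 11² + (¾)*11)*(-383) = (12 + 121 + 33/4)*(-383) = (565/4)*(-383) = -216395/4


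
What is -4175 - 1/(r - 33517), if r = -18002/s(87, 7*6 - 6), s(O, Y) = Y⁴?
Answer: -117517288512167/28147853737 ≈ -4175.0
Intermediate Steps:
r = -9001/839808 (r = -18002/(7*6 - 6)⁴ = -18002/(42 - 6)⁴ = -18002/(36⁴) = -18002/1679616 = -18002*1/1679616 = -9001/839808 ≈ -0.010718)
-4175 - 1/(r - 33517) = -4175 - 1/(-9001/839808 - 33517) = -4175 - 1/(-28147853737/839808) = -4175 - 1*(-839808/28147853737) = -4175 + 839808/28147853737 = -117517288512167/28147853737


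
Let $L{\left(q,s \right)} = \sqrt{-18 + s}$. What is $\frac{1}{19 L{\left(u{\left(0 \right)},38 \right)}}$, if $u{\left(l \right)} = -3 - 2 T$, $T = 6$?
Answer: $\frac{\sqrt{5}}{190} \approx 0.011769$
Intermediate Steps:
$u{\left(l \right)} = -15$ ($u{\left(l \right)} = -3 - 12 = -15$)
$\frac{1}{19 L{\left(u{\left(0 \right)},38 \right)}} = \frac{1}{19 \sqrt{-18 + 38}} = \frac{1}{19 \sqrt{20}} = \frac{1}{19 \cdot 2 \sqrt{5}} = \frac{1}{38 \sqrt{5}} = \frac{\sqrt{5}}{190}$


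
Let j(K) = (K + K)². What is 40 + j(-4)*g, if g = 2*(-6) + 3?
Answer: -536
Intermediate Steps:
g = -9 (g = -12 + 3 = -9)
j(K) = 4*K² (j(K) = (2*K)² = 4*K²)
40 + j(-4)*g = 40 + (4*(-4)²)*(-9) = 40 + (4*16)*(-9) = 40 + 64*(-9) = 40 - 576 = -536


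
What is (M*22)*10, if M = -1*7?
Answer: -1540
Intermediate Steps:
M = -7
(M*22)*10 = -7*22*10 = -154*10 = -1540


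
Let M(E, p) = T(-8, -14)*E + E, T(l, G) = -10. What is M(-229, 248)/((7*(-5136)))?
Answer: -687/11984 ≈ -0.057326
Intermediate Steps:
M(E, p) = -9*E (M(E, p) = -10*E + E = -9*E)
M(-229, 248)/((7*(-5136))) = (-9*(-229))/((7*(-5136))) = 2061/(-35952) = 2061*(-1/35952) = -687/11984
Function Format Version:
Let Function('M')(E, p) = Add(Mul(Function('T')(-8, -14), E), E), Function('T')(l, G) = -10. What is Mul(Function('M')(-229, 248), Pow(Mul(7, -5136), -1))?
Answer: Rational(-687, 11984) ≈ -0.057326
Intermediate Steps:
Function('M')(E, p) = Mul(-9, E) (Function('M')(E, p) = Add(Mul(-10, E), E) = Mul(-9, E))
Mul(Function('M')(-229, 248), Pow(Mul(7, -5136), -1)) = Mul(Mul(-9, -229), Pow(Mul(7, -5136), -1)) = Mul(2061, Pow(-35952, -1)) = Mul(2061, Rational(-1, 35952)) = Rational(-687, 11984)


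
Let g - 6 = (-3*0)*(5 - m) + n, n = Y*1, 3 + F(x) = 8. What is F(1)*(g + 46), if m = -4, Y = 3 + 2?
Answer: 285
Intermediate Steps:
Y = 5
F(x) = 5 (F(x) = -3 + 8 = 5)
n = 5 (n = 5*1 = 5)
g = 11 (g = 6 + ((-3*0)*(5 - 1*(-4)) + 5) = 6 + (0*(5 + 4) + 5) = 6 + (0*9 + 5) = 6 + (0 + 5) = 6 + 5 = 11)
F(1)*(g + 46) = 5*(11 + 46) = 5*57 = 285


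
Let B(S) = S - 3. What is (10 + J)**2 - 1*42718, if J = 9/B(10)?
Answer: -2086941/49 ≈ -42591.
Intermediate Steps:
B(S) = -3 + S
J = 9/7 (J = 9/(-3 + 10) = 9/7 ≈ 1.2857)
(10 + J)**2 - 1*42718 = (10 + 9/7)**2 - 1*42718 = (79/7)**2 - 42718 = 6241/49 - 42718 = -2086941/49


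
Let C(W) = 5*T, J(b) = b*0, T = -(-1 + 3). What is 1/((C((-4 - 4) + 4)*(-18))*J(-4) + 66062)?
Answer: 1/66062 ≈ 1.5137e-5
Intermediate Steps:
T = -2 (T = -1*2 = -2)
J(b) = 0
C(W) = -10 (C(W) = 5*(-2) = -10)
1/((C((-4 - 4) + 4)*(-18))*J(-4) + 66062) = 1/(-10*(-18)*0 + 66062) = 1/(180*0 + 66062) = 1/(0 + 66062) = 1/66062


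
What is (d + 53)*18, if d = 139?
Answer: 3456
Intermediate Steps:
(d + 53)*18 = (139 + 53)*18 = 192*18 = 3456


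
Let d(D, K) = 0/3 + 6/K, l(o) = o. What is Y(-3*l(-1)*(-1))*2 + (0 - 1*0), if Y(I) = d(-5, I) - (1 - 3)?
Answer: 0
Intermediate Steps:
d(D, K) = 6/K (d(D, K) = 0*(⅓) + 6/K = 0 + 6/K = 6/K)
Y(I) = 2 + 6/I (Y(I) = 6/I - (1 - 3) = 6/I - 1*(-2) = 6/I + 2 = 2 + 6/I)
Y(-3*l(-1)*(-1))*2 + (0 - 1*0) = (2 + 6/((-3*(-1)*(-1))))*2 + (0 - 1*0) = (2 + 6/((3*(-1))))*2 + (0 + 0) = (2 + 6/(-3))*2 + 0 = (2 + 6*(-⅓))*2 + 0 = (2 - 2)*2 + 0 = 0*2 + 0 = 0 + 0 = 0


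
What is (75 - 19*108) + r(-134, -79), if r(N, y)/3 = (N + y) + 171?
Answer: -2103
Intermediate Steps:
r(N, y) = 513 + 3*N + 3*y (r(N, y) = 3*((N + y) + 171) = 3*(171 + N + y) = 513 + 3*N + 3*y)
(75 - 19*108) + r(-134, -79) = (75 - 19*108) + (513 + 3*(-134) + 3*(-79)) = (75 - 2052) + (513 - 402 - 237) = -1977 - 126 = -2103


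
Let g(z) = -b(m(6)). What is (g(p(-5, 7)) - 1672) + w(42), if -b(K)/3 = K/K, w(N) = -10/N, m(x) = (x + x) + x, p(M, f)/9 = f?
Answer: -35054/21 ≈ -1669.2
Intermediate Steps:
p(M, f) = 9*f
m(x) = 3*x (m(x) = 2*x + x = 3*x)
b(K) = -3 (b(K) = -3*K/K = -3*1 = -3)
g(z) = 3 (g(z) = -1*(-3) = 3)
(g(p(-5, 7)) - 1672) + w(42) = (3 - 1672) - 10/42 = -1669 - 10*1/42 = -1669 - 5/21 = -35054/21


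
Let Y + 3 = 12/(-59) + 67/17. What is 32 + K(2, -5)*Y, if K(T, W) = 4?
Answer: 35056/1003 ≈ 34.951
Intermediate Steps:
Y = 740/1003 (Y = -3 + (12/(-59) + 67/17) = -3 + (12*(-1/59) + 67*(1/17)) = -3 + (-12/59 + 67/17) = -3 + 3749/1003 = 740/1003 ≈ 0.73779)
32 + K(2, -5)*Y = 32 + 4*(740/1003) = 32 + 2960/1003 = 35056/1003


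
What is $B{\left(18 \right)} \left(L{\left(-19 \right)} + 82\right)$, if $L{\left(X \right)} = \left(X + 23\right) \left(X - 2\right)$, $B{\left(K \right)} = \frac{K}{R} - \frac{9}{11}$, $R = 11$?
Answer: $- \frac{18}{11} \approx -1.6364$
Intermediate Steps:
$B{\left(K \right)} = - \frac{9}{11} + \frac{K}{11}$ ($B{\left(K \right)} = \frac{K}{11} - \frac{9}{11} = - \frac{9}{11} + \frac{K}{11}$)
$L{\left(X \right)} = \left(-2 + X\right) \left(23 + X\right)$ ($L{\left(X \right)} = \left(23 + X\right) \left(-2 + X\right) = \left(-2 + X\right) \left(23 + X\right)$)
$B{\left(18 \right)} \left(L{\left(-19 \right)} + 82\right) = \left(- \frac{9}{11} + \frac{1}{11} \cdot 18\right) \left(\left(-46 + \left(-19\right)^{2} + 21 \left(-19\right)\right) + 82\right) = \left(- \frac{9}{11} + \frac{18}{11}\right) \left(\left(-46 + 361 - 399\right) + 82\right) = \frac{9 \left(-84 + 82\right)}{11} = \frac{9}{11} \left(-2\right) = - \frac{18}{11}$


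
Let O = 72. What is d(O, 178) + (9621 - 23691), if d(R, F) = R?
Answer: -13998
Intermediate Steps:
d(O, 178) + (9621 - 23691) = 72 + (9621 - 23691) = 72 - 14070 = -13998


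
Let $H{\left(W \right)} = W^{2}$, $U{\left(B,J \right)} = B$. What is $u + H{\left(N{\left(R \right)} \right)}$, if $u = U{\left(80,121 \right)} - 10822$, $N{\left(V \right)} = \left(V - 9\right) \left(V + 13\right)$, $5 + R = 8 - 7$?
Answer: $2947$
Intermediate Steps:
$R = -4$ ($R = -5 + \left(8 - 7\right) = -5 + 1 = -4$)
$N{\left(V \right)} = \left(-9 + V\right) \left(13 + V\right)$
$u = -10742$ ($u = 80 - 10822 = -10742$)
$u + H{\left(N{\left(R \right)} \right)} = -10742 + \left(-117 + \left(-4\right)^{2} + 4 \left(-4\right)\right)^{2} = -10742 + \left(-117 + 16 - 16\right)^{2} = -10742 + \left(-117\right)^{2} = -10742 + 13689 = 2947$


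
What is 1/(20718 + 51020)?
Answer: 1/71738 ≈ 1.3940e-5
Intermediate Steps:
1/(20718 + 51020) = 1/71738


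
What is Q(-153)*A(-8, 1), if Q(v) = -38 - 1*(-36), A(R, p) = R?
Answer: 16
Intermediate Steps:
Q(v) = -2 (Q(v) = -38 + 36 = -2)
Q(-153)*A(-8, 1) = -2*(-8) = 16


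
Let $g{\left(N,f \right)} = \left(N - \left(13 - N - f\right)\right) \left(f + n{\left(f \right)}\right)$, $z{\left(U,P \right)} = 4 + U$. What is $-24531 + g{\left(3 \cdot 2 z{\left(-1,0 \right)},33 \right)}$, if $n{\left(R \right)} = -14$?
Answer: $-23467$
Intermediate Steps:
$g{\left(N,f \right)} = \left(-14 + f\right) \left(-13 + f + 2 N\right)$ ($g{\left(N,f \right)} = \left(N - \left(13 - N - f\right)\right) \left(f - 14\right) = \left(N + \left(-13 + N + f\right)\right) \left(-14 + f\right) = \left(-13 + f + 2 N\right) \left(-14 + f\right) = \left(-14 + f\right) \left(-13 + f + 2 N\right)$)
$-24531 + g{\left(3 \cdot 2 z{\left(-1,0 \right)},33 \right)} = -24531 + \left(182 + 33^{2} - 28 \cdot 3 \cdot 2 \left(4 - 1\right) - 891 + 2 \cdot 3 \cdot 2 \left(4 - 1\right) 33\right) = -24531 + \left(182 + 1089 - 28 \cdot 3 \cdot 2 \cdot 3 - 891 + 2 \cdot 3 \cdot 2 \cdot 3 \cdot 33\right) = -24531 + \left(182 + 1089 - 28 \cdot 3 \cdot 6 - 891 + 2 \cdot 3 \cdot 6 \cdot 33\right) = -24531 + \left(182 + 1089 - 504 - 891 + 2 \cdot 18 \cdot 33\right) = -24531 + \left(182 + 1089 - 504 - 891 + 1188\right) = -24531 + 1064 = -23467$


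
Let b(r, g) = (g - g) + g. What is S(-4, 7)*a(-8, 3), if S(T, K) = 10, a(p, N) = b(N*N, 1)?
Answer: 10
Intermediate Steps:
b(r, g) = g (b(r, g) = 0 + g = g)
a(p, N) = 1
S(-4, 7)*a(-8, 3) = 10*1 = 10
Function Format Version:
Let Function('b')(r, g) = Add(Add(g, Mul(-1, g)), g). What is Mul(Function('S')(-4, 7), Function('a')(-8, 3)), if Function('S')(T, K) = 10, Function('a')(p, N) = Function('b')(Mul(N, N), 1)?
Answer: 10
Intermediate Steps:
Function('b')(r, g) = g (Function('b')(r, g) = Add(0, g) = g)
Function('a')(p, N) = 1
Mul(Function('S')(-4, 7), Function('a')(-8, 3)) = Mul(10, 1) = 10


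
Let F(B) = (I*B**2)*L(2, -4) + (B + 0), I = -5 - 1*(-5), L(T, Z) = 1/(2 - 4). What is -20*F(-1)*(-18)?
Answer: -360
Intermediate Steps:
L(T, Z) = -1/2 (L(T, Z) = 1/(-2) = -1/2)
I = 0 (I = -5 + 5 = 0)
F(B) = B (F(B) = (0*B**2)*(-1/2) + (B + 0) = 0*(-1/2) + B = 0 + B = B)
-20*F(-1)*(-18) = -20*(-1)*(-18) = 20*(-18) = -360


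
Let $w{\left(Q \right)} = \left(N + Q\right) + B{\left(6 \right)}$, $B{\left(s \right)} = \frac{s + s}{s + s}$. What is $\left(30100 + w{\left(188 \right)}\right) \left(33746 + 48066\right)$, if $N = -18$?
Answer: $2476531052$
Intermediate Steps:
$B{\left(s \right)} = 1$ ($B{\left(s \right)} = \frac{2 s}{2 s} = 2 s \frac{1}{2 s} = 1$)
$w{\left(Q \right)} = -17 + Q$ ($w{\left(Q \right)} = \left(-18 + Q\right) + 1 = -17 + Q$)
$\left(30100 + w{\left(188 \right)}\right) \left(33746 + 48066\right) = \left(30100 + \left(-17 + 188\right)\right) \left(33746 + 48066\right) = \left(30100 + 171\right) 81812 = 30271 \cdot 81812 = 2476531052$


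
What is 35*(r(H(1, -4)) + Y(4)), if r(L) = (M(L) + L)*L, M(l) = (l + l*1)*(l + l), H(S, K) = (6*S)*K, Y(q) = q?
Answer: -1915060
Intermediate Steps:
H(S, K) = 6*K*S
M(l) = 4*l² (M(l) = (l + l)*(2*l) = (2*l)*(2*l) = 4*l²)
r(L) = L*(L + 4*L²) (r(L) = (4*L² + L)*L = (L + 4*L²)*L = L*(L + 4*L²))
35*(r(H(1, -4)) + Y(4)) = 35*((6*(-4)*1)²*(1 + 4*(6*(-4)*1)) + 4) = 35*((-24)²*(1 + 4*(-24)) + 4) = 35*(576*(1 - 96) + 4) = 35*(576*(-95) + 4) = 35*(-54720 + 4) = 35*(-54716) = -1915060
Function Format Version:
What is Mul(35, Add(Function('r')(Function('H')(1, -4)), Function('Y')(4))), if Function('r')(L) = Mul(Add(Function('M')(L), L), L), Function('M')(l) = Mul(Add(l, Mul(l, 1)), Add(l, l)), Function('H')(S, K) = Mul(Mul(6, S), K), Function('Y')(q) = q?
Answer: -1915060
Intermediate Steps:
Function('H')(S, K) = Mul(6, K, S)
Function('M')(l) = Mul(4, Pow(l, 2)) (Function('M')(l) = Mul(Add(l, l), Mul(2, l)) = Mul(Mul(2, l), Mul(2, l)) = Mul(4, Pow(l, 2)))
Function('r')(L) = Mul(L, Add(L, Mul(4, Pow(L, 2)))) (Function('r')(L) = Mul(Add(Mul(4, Pow(L, 2)), L), L) = Mul(Add(L, Mul(4, Pow(L, 2))), L) = Mul(L, Add(L, Mul(4, Pow(L, 2)))))
Mul(35, Add(Function('r')(Function('H')(1, -4)), Function('Y')(4))) = Mul(35, Add(Mul(Pow(Mul(6, -4, 1), 2), Add(1, Mul(4, Mul(6, -4, 1)))), 4)) = Mul(35, Add(Mul(Pow(-24, 2), Add(1, Mul(4, -24))), 4)) = Mul(35, Add(Mul(576, Add(1, -96)), 4)) = Mul(35, Add(Mul(576, -95), 4)) = Mul(35, Add(-54720, 4)) = Mul(35, -54716) = -1915060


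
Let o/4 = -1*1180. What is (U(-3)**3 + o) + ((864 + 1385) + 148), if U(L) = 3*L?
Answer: -3052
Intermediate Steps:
o = -4720 (o = 4*(-1*1180) = 4*(-1180) = -4720)
(U(-3)**3 + o) + ((864 + 1385) + 148) = ((3*(-3))**3 - 4720) + ((864 + 1385) + 148) = ((-9)**3 - 4720) + (2249 + 148) = (-729 - 4720) + 2397 = -5449 + 2397 = -3052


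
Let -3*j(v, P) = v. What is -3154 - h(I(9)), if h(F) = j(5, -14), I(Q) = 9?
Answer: -9457/3 ≈ -3152.3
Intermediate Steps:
j(v, P) = -v/3
h(F) = -5/3 (h(F) = -⅓*5 = -5/3)
-3154 - h(I(9)) = -3154 - 1*(-5/3) = -3154 + 5/3 = -9457/3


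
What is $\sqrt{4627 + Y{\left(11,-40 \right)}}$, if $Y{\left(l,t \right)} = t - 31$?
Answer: $2 \sqrt{1139} \approx 67.498$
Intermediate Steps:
$Y{\left(l,t \right)} = -31 + t$
$\sqrt{4627 + Y{\left(11,-40 \right)}} = \sqrt{4627 - 71} = \sqrt{4556} = 2 \sqrt{1139}$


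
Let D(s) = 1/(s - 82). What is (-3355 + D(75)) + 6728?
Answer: 23610/7 ≈ 3372.9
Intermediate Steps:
D(s) = 1/(-82 + s)
(-3355 + D(75)) + 6728 = (-3355 + 1/(-82 + 75)) + 6728 = (-3355 + 1/(-7)) + 6728 = (-3355 - ⅐) + 6728 = -23486/7 + 6728 = 23610/7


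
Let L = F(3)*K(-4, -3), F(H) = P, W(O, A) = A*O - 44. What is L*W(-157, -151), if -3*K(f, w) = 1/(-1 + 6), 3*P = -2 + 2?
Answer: 0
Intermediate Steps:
P = 0 (P = (-2 + 2)/3 = (1/3)*0 = 0)
K(f, w) = -1/15 (K(f, w) = -1/(3*(-1 + 6)) = -1/3/5 = -1/3*1/5 = -1/15)
W(O, A) = -44 + A*O
F(H) = 0
L = 0 (L = 0*(-1/15) = 0)
L*W(-157, -151) = 0*(-44 - 151*(-157)) = 0*(-44 + 23707) = 0*23663 = 0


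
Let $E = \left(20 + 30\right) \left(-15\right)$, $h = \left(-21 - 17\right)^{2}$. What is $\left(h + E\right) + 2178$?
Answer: $2872$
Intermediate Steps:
$h = 1444$ ($h = \left(-38\right)^{2} = 1444$)
$E = -750$ ($E = 50 \left(-15\right) = -750$)
$\left(h + E\right) + 2178 = \left(1444 - 750\right) + 2178 = 694 + 2178 = 2872$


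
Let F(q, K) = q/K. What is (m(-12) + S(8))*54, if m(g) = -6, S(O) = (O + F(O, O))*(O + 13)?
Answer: 9882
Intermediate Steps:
S(O) = (1 + O)*(13 + O) (S(O) = (O + O/O)*(O + 13) = (O + 1)*(13 + O) = (1 + O)*(13 + O))
(m(-12) + S(8))*54 = (-6 + (13 + 8² + 14*8))*54 = (-6 + (13 + 64 + 112))*54 = (-6 + 189)*54 = 183*54 = 9882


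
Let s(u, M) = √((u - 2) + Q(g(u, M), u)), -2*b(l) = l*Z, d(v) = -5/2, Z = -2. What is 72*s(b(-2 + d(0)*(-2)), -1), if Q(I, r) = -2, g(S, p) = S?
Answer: 72*I ≈ 72.0*I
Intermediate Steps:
d(v) = -5/2 (d(v) = -5*½ = -5/2)
b(l) = l (b(l) = -l*(-2)/2 = -(-1)*l = l)
s(u, M) = √(-4 + u) (s(u, M) = √((u - 2) - 2) = √((-2 + u) - 2) = √(-4 + u))
72*s(b(-2 + d(0)*(-2)), -1) = 72*√(-4 + (-2 - 5/2*(-2))) = 72*√(-4 + (-2 + 5)) = 72*√(-4 + 3) = 72*√(-1) = 72*I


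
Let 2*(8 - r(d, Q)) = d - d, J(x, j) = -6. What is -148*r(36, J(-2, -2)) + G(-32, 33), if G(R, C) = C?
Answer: -1151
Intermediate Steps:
r(d, Q) = 8 (r(d, Q) = 8 - (d - d)/2 = 8 - 1/2*0 = 8 + 0 = 8)
-148*r(36, J(-2, -2)) + G(-32, 33) = -148*8 + 33 = -1184 + 33 = -1151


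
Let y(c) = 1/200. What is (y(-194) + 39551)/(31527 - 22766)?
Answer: 7910201/1752200 ≈ 4.5144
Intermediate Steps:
y(c) = 1/200
(y(-194) + 39551)/(31527 - 22766) = (1/200 + 39551)/(31527 - 22766) = (7910201/200)/8761 = (7910201/200)*(1/8761) = 7910201/1752200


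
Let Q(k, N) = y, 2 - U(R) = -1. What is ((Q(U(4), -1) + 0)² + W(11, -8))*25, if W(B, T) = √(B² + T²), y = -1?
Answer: 25 + 25*√185 ≈ 365.04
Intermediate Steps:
U(R) = 3 (U(R) = 2 - 1*(-1) = 2 + 1 = 3)
Q(k, N) = -1
((Q(U(4), -1) + 0)² + W(11, -8))*25 = ((-1 + 0)² + √(11² + (-8)²))*25 = ((-1)² + √(121 + 64))*25 = (1 + √185)*25 = 25 + 25*√185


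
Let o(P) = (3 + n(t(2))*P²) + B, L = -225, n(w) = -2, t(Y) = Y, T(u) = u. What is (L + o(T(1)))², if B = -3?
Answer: 51529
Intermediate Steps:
o(P) = -2*P² (o(P) = (3 - 2*P²) - 3 = -2*P²)
(L + o(T(1)))² = (-225 - 2*1²)² = (-225 - 2*1)² = (-225 - 2)² = (-227)² = 51529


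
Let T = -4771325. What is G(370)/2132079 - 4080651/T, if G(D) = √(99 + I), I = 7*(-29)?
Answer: 4080651/4771325 + 2*I*√26/2132079 ≈ 0.85524 + 4.7831e-6*I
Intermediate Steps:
I = -203
G(D) = 2*I*√26 (G(D) = √(99 - 203) = √(-104) = 2*I*√26)
G(370)/2132079 - 4080651/T = (2*I*√26)/2132079 - 4080651/(-4771325) = (2*I*√26)*(1/2132079) - 4080651*(-1/4771325) = 2*I*√26/2132079 + 4080651/4771325 = 4080651/4771325 + 2*I*√26/2132079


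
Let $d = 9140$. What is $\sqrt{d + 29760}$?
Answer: $10 \sqrt{389} \approx 197.23$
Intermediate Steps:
$\sqrt{d + 29760} = \sqrt{9140 + 29760} = \sqrt{38900} = 10 \sqrt{389}$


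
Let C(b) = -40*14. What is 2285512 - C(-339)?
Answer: 2286072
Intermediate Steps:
C(b) = -560
2285512 - C(-339) = 2285512 - 1*(-560) = 2285512 + 560 = 2286072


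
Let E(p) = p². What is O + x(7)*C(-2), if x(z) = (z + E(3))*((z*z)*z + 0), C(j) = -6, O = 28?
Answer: -32900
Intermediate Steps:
x(z) = z³*(9 + z) (x(z) = (z + 3²)*((z*z)*z + 0) = (z + 9)*(z²*z + 0) = (9 + z)*(z³ + 0) = (9 + z)*z³ = z³*(9 + z))
O + x(7)*C(-2) = 28 + (7³*(9 + 7))*(-6) = 28 + (343*16)*(-6) = 28 + 5488*(-6) = 28 - 32928 = -32900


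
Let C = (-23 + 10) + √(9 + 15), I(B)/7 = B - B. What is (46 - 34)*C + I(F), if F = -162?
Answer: -156 + 24*√6 ≈ -97.212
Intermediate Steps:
I(B) = 0 (I(B) = 7*(B - B) = 7*0 = 0)
C = -13 + 2*√6 (C = -13 + √24 = -13 + 2*√6 ≈ -8.1010)
(46 - 34)*C + I(F) = (46 - 34)*(-13 + 2*√6) + 0 = 12*(-13 + 2*√6) + 0 = (-156 + 24*√6) + 0 = -156 + 24*√6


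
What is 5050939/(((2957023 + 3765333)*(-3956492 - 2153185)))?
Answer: -5050939/41071423839012 ≈ -1.2298e-7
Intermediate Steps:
5050939/(((2957023 + 3765333)*(-3956492 - 2153185))) = 5050939/((6722356*(-6109677))) = 5050939/(-41071423839012) = 5050939*(-1/41071423839012) = -5050939/41071423839012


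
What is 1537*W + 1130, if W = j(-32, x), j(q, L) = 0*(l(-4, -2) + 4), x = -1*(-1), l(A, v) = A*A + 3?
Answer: 1130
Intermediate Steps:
l(A, v) = 3 + A² (l(A, v) = A² + 3 = 3 + A²)
x = 1
j(q, L) = 0 (j(q, L) = 0*((3 + (-4)²) + 4) = 0*((3 + 16) + 4) = 0*(19 + 4) = 0*23 = 0)
W = 0
1537*W + 1130 = 1537*0 + 1130 = 0 + 1130 = 1130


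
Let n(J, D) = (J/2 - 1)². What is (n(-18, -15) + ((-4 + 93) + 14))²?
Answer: 41209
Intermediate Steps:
n(J, D) = (-1 + J/2)² (n(J, D) = (J*(½) - 1)² = (J/2 - 1)² = (-1 + J/2)²)
(n(-18, -15) + ((-4 + 93) + 14))² = ((-2 - 18)²/4 + ((-4 + 93) + 14))² = ((¼)*(-20)² + (89 + 14))² = ((¼)*400 + 103)² = (100 + 103)² = 203² = 41209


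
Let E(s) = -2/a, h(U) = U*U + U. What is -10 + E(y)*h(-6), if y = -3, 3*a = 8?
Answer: -65/2 ≈ -32.500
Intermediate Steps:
a = 8/3 (a = (⅓)*8 = 8/3 ≈ 2.6667)
h(U) = U + U² (h(U) = U² + U = U + U²)
E(s) = -¾ (E(s) = -2/8/3 = -2*3/8 = -¾)
-10 + E(y)*h(-6) = -10 - (-9)*(1 - 6)/2 = -10 - (-9)*(-5)/2 = -10 - ¾*30 = -10 - 45/2 = -65/2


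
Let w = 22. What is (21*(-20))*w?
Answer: -9240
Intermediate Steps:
(21*(-20))*w = (21*(-20))*22 = -420*22 = -9240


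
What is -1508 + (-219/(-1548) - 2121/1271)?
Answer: -990002341/655836 ≈ -1509.5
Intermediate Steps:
-1508 + (-219/(-1548) - 2121/1271) = -1508 + (-219*(-1/1548) - 2121*1/1271) = -1508 + (73/516 - 2121/1271) = -1508 - 1001653/655836 = -990002341/655836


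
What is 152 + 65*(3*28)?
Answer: 5612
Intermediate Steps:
152 + 65*(3*28) = 152 + 65*84 = 152 + 5460 = 5612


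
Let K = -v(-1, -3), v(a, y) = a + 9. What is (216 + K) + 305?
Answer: 513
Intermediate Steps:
v(a, y) = 9 + a
K = -8 (K = -(9 - 1) = -1*8 = -8)
(216 + K) + 305 = (216 - 8) + 305 = 208 + 305 = 513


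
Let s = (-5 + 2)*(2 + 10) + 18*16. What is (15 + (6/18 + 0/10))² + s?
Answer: 4384/9 ≈ 487.11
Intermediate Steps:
s = 252 (s = -3*12 + 288 = -36 + 288 = 252)
(15 + (6/18 + 0/10))² + s = (15 + (6/18 + 0/10))² + 252 = (15 + (6*(1/18) + 0*(⅒)))² + 252 = (15 + (⅓ + 0))² + 252 = (15 + ⅓)² + 252 = (46/3)² + 252 = 2116/9 + 252 = 4384/9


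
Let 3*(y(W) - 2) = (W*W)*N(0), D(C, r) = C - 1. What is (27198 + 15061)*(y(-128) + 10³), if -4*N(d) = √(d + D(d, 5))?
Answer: 42343518 - 173092864*I/3 ≈ 4.2343e+7 - 5.7698e+7*I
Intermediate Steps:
D(C, r) = -1 + C
N(d) = -√(-1 + 2*d)/4 (N(d) = -√(d + (-1 + d))/4 = -√(-1 + 2*d)/4)
y(W) = 2 - I*W²/12 (y(W) = 2 + ((W*W)*(-√(-1 + 2*0)/4))/3 = 2 + (W²*(-√(-1 + 0)/4))/3 = 2 + (W²*(-I/4))/3 = 2 + (-I*W²/4)/3 = 2 - I*W²/12)
(27198 + 15061)*(y(-128) + 10³) = (27198 + 15061)*((2 - 1/12*I*(-128)²) + 10³) = 42259*((2 - 1/12*I*16384) + 1000) = 42259*((2 - 4096*I/3) + 1000) = 42259*(1002 - 4096*I/3) = 42343518 - 173092864*I/3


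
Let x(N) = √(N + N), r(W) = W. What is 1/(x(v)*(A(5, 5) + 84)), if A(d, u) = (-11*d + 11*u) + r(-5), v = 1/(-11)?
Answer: -I*√22/158 ≈ -0.029686*I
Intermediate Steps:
v = -1/11 ≈ -0.090909
x(N) = √2*√N (x(N) = √(2*N) = √2*√N)
A(d, u) = -5 - 11*d + 11*u (A(d, u) = (-11*d + 11*u) - 5 = -5 - 11*d + 11*u)
1/(x(v)*(A(5, 5) + 84)) = 1/((√2*√(-1/11))*((-5 - 11*5 + 11*5) + 84)) = 1/((√2*(I*√11/11))*((-5 - 55 + 55) + 84)) = 1/((I*√22/11)*(-5 + 84)) = 1/((I*√22/11)*79) = 1/(79*I*√22/11) = -I*√22/158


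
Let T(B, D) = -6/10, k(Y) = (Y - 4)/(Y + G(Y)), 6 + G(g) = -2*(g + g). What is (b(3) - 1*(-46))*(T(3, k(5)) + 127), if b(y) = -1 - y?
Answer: 26544/5 ≈ 5308.8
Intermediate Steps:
G(g) = -6 - 4*g (G(g) = -6 - 2*(g + g) = -6 - 4*g)
k(Y) = (-4 + Y)/(-6 - 3*Y) (k(Y) = (Y - 4)/(Y + (-6 - 4*Y)) = (-4 + Y)/(-6 - 3*Y))
T(B, D) = -⅗ (T(B, D) = -6*⅒ = -⅗)
(b(3) - 1*(-46))*(T(3, k(5)) + 127) = ((-1 - 1*3) - 1*(-46))*(-⅗ + 127) = ((-1 - 3) + 46)*(632/5) = (-4 + 46)*(632/5) = 42*(632/5) = 26544/5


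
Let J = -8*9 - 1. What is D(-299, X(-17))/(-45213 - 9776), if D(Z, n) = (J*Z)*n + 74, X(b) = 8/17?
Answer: -175874/934813 ≈ -0.18814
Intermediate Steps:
X(b) = 8/17 (X(b) = 8*(1/17) = 8/17)
J = -73 (J = -72 - 1 = -73)
D(Z, n) = 74 - 73*Z*n (D(Z, n) = (-73*Z)*n + 74 = -73*Z*n + 74 = 74 - 73*Z*n)
D(-299, X(-17))/(-45213 - 9776) = (74 - 73*(-299)*8/17)/(-45213 - 9776) = (74 + 174616/17)/(-54989) = (175874/17)*(-1/54989) = -175874/934813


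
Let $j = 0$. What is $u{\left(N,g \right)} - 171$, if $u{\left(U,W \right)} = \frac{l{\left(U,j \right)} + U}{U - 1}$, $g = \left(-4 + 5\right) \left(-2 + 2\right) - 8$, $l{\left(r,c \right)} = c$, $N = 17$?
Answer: $- \frac{2719}{16} \approx -169.94$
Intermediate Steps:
$g = -8$ ($g = 1 \cdot 0 - 8 = 0 - 8 = -8$)
$u{\left(U,W \right)} = \frac{U}{-1 + U}$ ($u{\left(U,W \right)} = \frac{0 + U}{U - 1} = \frac{U}{-1 + U}$)
$u{\left(N,g \right)} - 171 = \frac{17}{-1 + 17} - 171 = \frac{17}{16} - 171 = - \frac{2719}{16}$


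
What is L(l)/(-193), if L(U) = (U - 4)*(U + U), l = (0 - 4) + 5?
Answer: 6/193 ≈ 0.031088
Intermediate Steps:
l = 1 (l = -4 + 5 = 1)
L(U) = 2*U*(-4 + U) (L(U) = (-4 + U)*(2*U) = 2*U*(-4 + U))
L(l)/(-193) = (2*1*(-4 + 1))/(-193) = -2*(-3)/193 = -1/193*(-6) = 6/193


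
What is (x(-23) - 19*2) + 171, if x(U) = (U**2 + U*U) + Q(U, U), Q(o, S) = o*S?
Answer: 1720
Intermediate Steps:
Q(o, S) = S*o
x(U) = 3*U**2 (x(U) = (U**2 + U*U) + U*U = (U**2 + U**2) + U**2 = 2*U**2 + U**2 = 3*U**2)
(x(-23) - 19*2) + 171 = (3*(-23)**2 - 19*2) + 171 = (3*529 - 38) + 171 = (1587 - 38) + 171 = 1549 + 171 = 1720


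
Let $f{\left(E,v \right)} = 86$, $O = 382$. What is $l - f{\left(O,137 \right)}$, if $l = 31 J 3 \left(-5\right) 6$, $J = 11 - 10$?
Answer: $-2876$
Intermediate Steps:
$J = 1$ ($J = 11 - 10 = 1$)
$l = -2790$ ($l = 31 \cdot 1 \cdot 3 \left(-5\right) 6 = 31 \left(\left(-15\right) 6\right) = 31 \left(-90\right) = -2790$)
$l - f{\left(O,137 \right)} = -2790 - 86 = -2876$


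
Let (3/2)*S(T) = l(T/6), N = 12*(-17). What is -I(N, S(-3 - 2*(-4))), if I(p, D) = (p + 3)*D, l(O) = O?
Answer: 335/3 ≈ 111.67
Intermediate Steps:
N = -204
S(T) = T/9 (S(T) = 2*(T/6)/3 = T/9)
I(p, D) = D*(3 + p) (I(p, D) = (3 + p)*D = D*(3 + p))
-I(N, S(-3 - 2*(-4))) = -(-3 - 2*(-4))/9*(3 - 204) = -(-3 + 8)/9*(-201) = -(1/9)*5*(-201) = -5*(-201)/9 = -1*(-335/3) = 335/3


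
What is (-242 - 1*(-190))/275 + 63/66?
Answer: 421/550 ≈ 0.76545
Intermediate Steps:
(-242 - 1*(-190))/275 + 63/66 = (-242 + 190)*(1/275) + 63*(1/66) = -52*1/275 + 21/22 = -52/275 + 21/22 = 421/550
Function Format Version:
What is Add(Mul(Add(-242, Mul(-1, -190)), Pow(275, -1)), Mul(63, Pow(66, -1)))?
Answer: Rational(421, 550) ≈ 0.76545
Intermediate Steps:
Add(Mul(Add(-242, Mul(-1, -190)), Pow(275, -1)), Mul(63, Pow(66, -1))) = Add(Mul(Add(-242, 190), Rational(1, 275)), Mul(63, Rational(1, 66))) = Add(Mul(-52, Rational(1, 275)), Rational(21, 22)) = Add(Rational(-52, 275), Rational(21, 22)) = Rational(421, 550)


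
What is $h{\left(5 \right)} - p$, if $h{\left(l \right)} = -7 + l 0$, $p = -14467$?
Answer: $14460$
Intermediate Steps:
$h{\left(l \right)} = -7$ ($h{\left(l \right)} = -7 + 0 = -7$)
$h{\left(5 \right)} - p = -7 - -14467 = -7 + 14467 = 14460$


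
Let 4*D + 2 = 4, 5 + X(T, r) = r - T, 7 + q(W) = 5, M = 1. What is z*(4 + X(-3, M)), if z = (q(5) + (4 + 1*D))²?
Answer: 75/4 ≈ 18.750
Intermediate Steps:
q(W) = -2 (q(W) = -7 + 5 = -2)
X(T, r) = -5 + r - T (X(T, r) = -5 + (r - T) = -5 + r - T)
D = ½ (D = -½ + (¼)*4 = -½ + 1 = ½ ≈ 0.50000)
z = 25/4 (z = (-2 + (4 + 1*(½)))² = (-2 + (4 + ½))² = (-2 + 9/2)² = (5/2)² = 25/4 ≈ 6.2500)
z*(4 + X(-3, M)) = 25*(4 + (-5 + 1 - 1*(-3)))/4 = 25*(4 + (-5 + 1 + 3))/4 = 25*(4 - 1)/4 = (25/4)*3 = 75/4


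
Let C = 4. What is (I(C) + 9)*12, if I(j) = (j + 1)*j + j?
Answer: 396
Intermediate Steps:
I(j) = j + j*(1 + j) (I(j) = (1 + j)*j + j = j*(1 + j) + j = j + j*(1 + j))
(I(C) + 9)*12 = (4*(2 + 4) + 9)*12 = (4*6 + 9)*12 = (24 + 9)*12 = 33*12 = 396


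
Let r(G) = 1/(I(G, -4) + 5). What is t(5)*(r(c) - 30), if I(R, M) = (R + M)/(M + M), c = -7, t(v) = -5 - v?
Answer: 15220/51 ≈ 298.43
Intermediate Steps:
I(R, M) = (M + R)/(2*M) (I(R, M) = (M + R)/((2*M)) = (M + R)*(1/(2*M)) = (M + R)/(2*M))
r(G) = 1/(11/2 - G/8) (r(G) = 1/((½)*(-4 + G)/(-4) + 5) = 1/((½)*(-¼)*(-4 + G) + 5) = 1/((½ - G/8) + 5) = 1/(11/2 - G/8))
t(5)*(r(c) - 30) = (-5 - 1*5)*(8/(44 - 1*(-7)) - 30) = (-5 - 5)*(8/(44 + 7) - 30) = -10*(8/51 - 30) = -10*(-1522/51) = 15220/51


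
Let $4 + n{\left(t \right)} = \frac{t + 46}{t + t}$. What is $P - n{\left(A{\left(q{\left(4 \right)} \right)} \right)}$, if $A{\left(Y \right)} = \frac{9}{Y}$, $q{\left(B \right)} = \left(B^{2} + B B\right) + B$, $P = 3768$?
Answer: $\frac{7359}{2} \approx 3679.5$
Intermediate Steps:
$q{\left(B \right)} = B + 2 B^{2}$ ($q{\left(B \right)} = \left(B^{2} + B^{2}\right) + B = 2 B^{2} + B = B + 2 B^{2}$)
$n{\left(t \right)} = -4 + \frac{46 + t}{2 t}$ ($n{\left(t \right)} = -4 + \frac{t + 46}{t + t} = -4 + \frac{46 + t}{2 t}$)
$P - n{\left(A{\left(q{\left(4 \right)} \right)} \right)} = 3768 - \left(- \frac{7}{2} + \frac{23}{9 \frac{1}{4 \left(1 + 2 \cdot 4\right)}}\right) = 3768 - \left(- \frac{7}{2} + \frac{23}{9 \frac{1}{4 \left(1 + 8\right)}}\right) = 3768 - \left(- \frac{7}{2} + \frac{23}{9 \frac{1}{4 \cdot 9}}\right) = 3768 - \left(- \frac{7}{2} + \frac{23}{9 \cdot \frac{1}{36}}\right) = 3768 - \left(- \frac{7}{2} + 23 \frac{1}{\frac{1}{4}}\right) = 3768 - \left(- \frac{7}{2} + 23 \cdot 4\right) = 3768 - \left(- \frac{7}{2} + 92\right) = 3768 - \frac{177}{2} = \frac{7359}{2}$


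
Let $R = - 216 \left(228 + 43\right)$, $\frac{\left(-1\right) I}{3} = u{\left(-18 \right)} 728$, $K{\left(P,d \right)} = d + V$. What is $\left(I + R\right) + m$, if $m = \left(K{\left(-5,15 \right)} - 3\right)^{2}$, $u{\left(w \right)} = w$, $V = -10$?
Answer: $-19220$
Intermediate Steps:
$K{\left(P,d \right)} = -10 + d$ ($K{\left(P,d \right)} = d - 10 = -10 + d$)
$m = 4$ ($m = \left(\left(-10 + 15\right) - 3\right)^{2} = \left(5 - 3\right)^{2} = 2^{2} = 4$)
$I = 39312$ ($I = - 3 \left(\left(-18\right) 728\right) = \left(-3\right) \left(-13104\right) = 39312$)
$R = -58536$ ($R = \left(-216\right) 271 = -58536$)
$\left(I + R\right) + m = \left(39312 - 58536\right) + 4 = -19224 + 4 = -19220$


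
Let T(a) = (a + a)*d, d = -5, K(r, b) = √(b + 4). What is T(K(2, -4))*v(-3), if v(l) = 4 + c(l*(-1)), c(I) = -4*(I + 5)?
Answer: 0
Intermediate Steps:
K(r, b) = √(4 + b)
T(a) = -10*a (T(a) = (a + a)*(-5) = (2*a)*(-5) = -10*a)
c(I) = -20 - 4*I (c(I) = -4*(5 + I) = -20 - 4*I)
v(l) = -16 + 4*l (v(l) = 4 + (-20 - 4*l*(-1)) = 4 + (-20 - (-4)*l) = 4 + (-20 + 4*l) = -16 + 4*l)
T(K(2, -4))*v(-3) = (-10*√(4 - 4))*(-16 + 4*(-3)) = (-10*√0)*(-16 - 12) = -10*0*(-28) = 0*(-28) = 0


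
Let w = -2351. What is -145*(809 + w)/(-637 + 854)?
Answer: 223590/217 ≈ 1030.4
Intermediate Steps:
-145*(809 + w)/(-637 + 854) = -145*(809 - 2351)/(-637 + 854) = -(-223590)/217 = -145*(-1542/217) = 223590/217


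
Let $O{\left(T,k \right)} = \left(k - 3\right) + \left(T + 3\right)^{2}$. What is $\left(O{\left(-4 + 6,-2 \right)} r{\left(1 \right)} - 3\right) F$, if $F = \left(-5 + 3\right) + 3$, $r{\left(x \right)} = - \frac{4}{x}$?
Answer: $-83$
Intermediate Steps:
$O{\left(T,k \right)} = -3 + k + \left(3 + T\right)^{2}$ ($O{\left(T,k \right)} = \left(-3 + k\right) + \left(3 + T\right)^{2} = -3 + k + \left(3 + T\right)^{2}$)
$F = 1$ ($F = -2 + 3 = 1$)
$\left(O{\left(-4 + 6,-2 \right)} r{\left(1 \right)} - 3\right) F = \left(\left(-3 - 2 + \left(3 + \left(-4 + 6\right)\right)^{2}\right) \left(- \frac{4}{1}\right) - 3\right) 1 = \left(\left(-3 - 2 + \left(3 + 2\right)^{2}\right) \left(\left(-4\right) 1\right) - 3\right) 1 = \left(\left(-3 - 2 + 5^{2}\right) \left(-4\right) - 3\right) 1 = \left(\left(-3 - 2 + 25\right) \left(-4\right) - 3\right) 1 = \left(20 \left(-4\right) - 3\right) 1 = \left(-80 - 3\right) 1 = \left(-83\right) 1 = -83$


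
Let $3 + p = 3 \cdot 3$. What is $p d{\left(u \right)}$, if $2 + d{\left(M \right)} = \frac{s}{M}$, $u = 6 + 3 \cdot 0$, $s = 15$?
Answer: $3$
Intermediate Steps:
$u = 6$ ($u = 6 + 0 = 6$)
$d{\left(M \right)} = -2 + \frac{15}{M}$
$p = 6$ ($p = -3 + 3 \cdot 3 = -3 + 9 = 6$)
$p d{\left(u \right)} = 6 \left(-2 + \frac{15}{6}\right) = 6 \left(-2 + 15 \cdot \frac{1}{6}\right) = 6 \left(-2 + \frac{5}{2}\right) = 6 \cdot \frac{1}{2} = 3$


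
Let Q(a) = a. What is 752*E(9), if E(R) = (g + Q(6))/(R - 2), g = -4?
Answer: 1504/7 ≈ 214.86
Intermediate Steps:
E(R) = 2/(-2 + R) (E(R) = (-4 + 6)/(R - 2) = 2/(-2 + R))
752*E(9) = 752*(2/(-2 + 9)) = 752*(2/7) = 1504/7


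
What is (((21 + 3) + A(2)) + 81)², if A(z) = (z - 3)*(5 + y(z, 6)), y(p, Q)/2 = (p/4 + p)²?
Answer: 30625/4 ≈ 7656.3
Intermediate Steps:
y(p, Q) = 25*p²/8 (y(p, Q) = 2*(p/4 + p)² = 2*(5*p/4)² = 2*(25*p²/16) = 25*p²/8)
A(z) = (-3 + z)*(5 + 25*z²/8) (A(z) = (z - 3)*(5 + 25*z²/8) = (-3 + z)*(5 + 25*z²/8))
(((21 + 3) + A(2)) + 81)² = (((21 + 3) + (-15 + 5*2 - 75/8*2² + (25/8)*2³)) + 81)² = ((24 + (-15 + 10 - 75/8*4 + (25/8)*8)) + 81)² = ((24 + (-15 + 10 - 75/2 + 25)) + 81)² = ((24 - 35/2) + 81)² = (13/2 + 81)² = (175/2)² = 30625/4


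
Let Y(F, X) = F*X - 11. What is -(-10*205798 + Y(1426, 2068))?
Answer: -890977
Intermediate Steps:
Y(F, X) = -11 + F*X
-(-10*205798 + Y(1426, 2068)) = -(-10*205798 + (-11 + 1426*2068)) = -(-2057980 + (-11 + 2948968)) = -(-2057980 + 2948957) = -1*890977 = -890977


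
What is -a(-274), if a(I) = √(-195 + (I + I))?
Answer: -I*√743 ≈ -27.258*I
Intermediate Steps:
a(I) = √(-195 + 2*I)
-a(-274) = -√(-195 + 2*(-274)) = -√(-195 - 548) = -√(-743) = -I*√743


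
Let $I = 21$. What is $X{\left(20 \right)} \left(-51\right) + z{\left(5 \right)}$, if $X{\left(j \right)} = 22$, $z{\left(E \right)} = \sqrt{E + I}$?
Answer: $-1122 + \sqrt{26} \approx -1116.9$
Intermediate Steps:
$z{\left(E \right)} = \sqrt{21 + E}$ ($z{\left(E \right)} = \sqrt{E + 21} = \sqrt{21 + E}$)
$X{\left(20 \right)} \left(-51\right) + z{\left(5 \right)} = 22 \left(-51\right) + \sqrt{21 + 5} = -1122 + \sqrt{26}$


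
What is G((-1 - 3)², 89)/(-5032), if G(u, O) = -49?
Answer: 49/5032 ≈ 0.0097377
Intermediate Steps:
G((-1 - 3)², 89)/(-5032) = -49/(-5032) = -49*(-1/5032) = 49/5032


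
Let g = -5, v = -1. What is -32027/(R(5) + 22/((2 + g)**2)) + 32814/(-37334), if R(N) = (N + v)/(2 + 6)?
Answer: -10762133733/989351 ≈ -10878.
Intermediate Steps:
R(N) = -1/8 + N/8 (R(N) = (N - 1)/(2 + 6) = (-1 + N)/8 = (-1 + N)*(1/8) = -1/8 + N/8)
-32027/(R(5) + 22/((2 + g)**2)) + 32814/(-37334) = -32027/((-1/8 + (1/8)*5) + 22/((2 - 5)**2)) + 32814/(-37334) = -32027/((-1/8 + 5/8) + 22/((-3)**2)) + 32814*(-1/37334) = -32027/(1/2 + 22/9) - 16407/18667 = -32027/53/18 - 16407/18667 = -32027*18/53 - 16407/18667 = -576486/53 - 16407/18667 = -10762133733/989351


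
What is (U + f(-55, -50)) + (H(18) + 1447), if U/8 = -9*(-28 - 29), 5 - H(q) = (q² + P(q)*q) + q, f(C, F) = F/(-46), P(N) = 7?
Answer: 117049/23 ≈ 5089.1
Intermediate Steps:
f(C, F) = -F/46 (f(C, F) = F*(-1/46) = -F/46)
H(q) = 5 - q² - 8*q (H(q) = 5 - ((q² + 7*q) + q) = 5 - (q² + 8*q) = 5 + (-q² - 8*q) = 5 - q² - 8*q)
U = 4104 (U = 8*(-9*(-28 - 29)) = 8*(-9*(-57)) = 8*513 = 4104)
(U + f(-55, -50)) + (H(18) + 1447) = (4104 - 1/46*(-50)) + ((5 - 1*18² - 8*18) + 1447) = (4104 + 25/23) + ((5 - 1*324 - 144) + 1447) = 94417/23 + ((5 - 324 - 144) + 1447) = 94417/23 + (-463 + 1447) = 94417/23 + 984 = 117049/23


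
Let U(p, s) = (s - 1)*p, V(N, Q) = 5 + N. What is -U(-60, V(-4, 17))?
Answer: 0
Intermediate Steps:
U(p, s) = p*(-1 + s) (U(p, s) = (-1 + s)*p = p*(-1 + s))
-U(-60, V(-4, 17)) = -(-60)*(-1 + (5 - 4)) = -(-60)*(-1 + 1) = -(-60)*0 = -1*0 = 0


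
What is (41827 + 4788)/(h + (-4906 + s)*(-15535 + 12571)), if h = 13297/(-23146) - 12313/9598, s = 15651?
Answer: -2588942420605/1768810662440186 ≈ -0.0014637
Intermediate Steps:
h = -103155326/55538827 (h = 13297*(-1/23146) - 12313*1/9598 = -13297/23146 - 12313/9598 = -103155326/55538827 ≈ -1.8574)
(41827 + 4788)/(h + (-4906 + s)*(-15535 + 12571)) = (41827 + 4788)/(-103155326/55538827 + (-4906 + 15651)*(-15535 + 12571)) = 46615/(-103155326/55538827 + 10745*(-2964)) = 46615/(-103155326/55538827 - 31848180) = 46615/(-1768810662440186/55538827) = 46615*(-55538827/1768810662440186) = -2588942420605/1768810662440186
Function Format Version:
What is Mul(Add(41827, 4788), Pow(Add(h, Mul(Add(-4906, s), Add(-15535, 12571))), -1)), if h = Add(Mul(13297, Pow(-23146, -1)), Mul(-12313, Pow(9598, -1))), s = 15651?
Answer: Rational(-2588942420605, 1768810662440186) ≈ -0.0014637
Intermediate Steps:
h = Rational(-103155326, 55538827) (h = Add(Mul(13297, Rational(-1, 23146)), Mul(-12313, Rational(1, 9598))) = Add(Rational(-13297, 23146), Rational(-12313, 9598)) = Rational(-103155326, 55538827) ≈ -1.8574)
Mul(Add(41827, 4788), Pow(Add(h, Mul(Add(-4906, s), Add(-15535, 12571))), -1)) = Mul(Add(41827, 4788), Pow(Add(Rational(-103155326, 55538827), Mul(Add(-4906, 15651), Add(-15535, 12571))), -1)) = Mul(46615, Pow(Add(Rational(-103155326, 55538827), Mul(10745, -2964)), -1)) = Mul(46615, Pow(Add(Rational(-103155326, 55538827), -31848180), -1)) = Mul(46615, Pow(Rational(-1768810662440186, 55538827), -1)) = Mul(46615, Rational(-55538827, 1768810662440186)) = Rational(-2588942420605, 1768810662440186)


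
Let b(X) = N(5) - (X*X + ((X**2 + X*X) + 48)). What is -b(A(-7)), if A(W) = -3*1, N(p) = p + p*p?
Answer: 45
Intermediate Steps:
N(p) = p + p**2
A(W) = -3
b(X) = -18 - 3*X**2 (b(X) = 5*(1 + 5) - (X*X + ((X**2 + X*X) + 48)) = 5*6 - (X**2 + ((X**2 + X**2) + 48)) = 30 - (X**2 + (2*X**2 + 48)) = 30 - (X**2 + (48 + 2*X**2)) = 30 - (48 + 3*X**2) = 30 + (-48 - 3*X**2) = -18 - 3*X**2)
-b(A(-7)) = -(-18 - 3*(-3)**2) = -(-18 - 3*9) = -(-18 - 27) = -1*(-45) = 45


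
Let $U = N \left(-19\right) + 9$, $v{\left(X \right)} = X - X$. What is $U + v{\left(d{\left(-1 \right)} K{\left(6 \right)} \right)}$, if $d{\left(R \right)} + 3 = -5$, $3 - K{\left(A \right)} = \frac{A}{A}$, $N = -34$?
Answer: $655$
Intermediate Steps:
$K{\left(A \right)} = 2$ ($K{\left(A \right)} = 3 - \frac{A}{A} = 3 - 1 = 2$)
$d{\left(R \right)} = -8$ ($d{\left(R \right)} = -3 - 5 = -8$)
$v{\left(X \right)} = 0$
$U = 655$ ($U = \left(-34\right) \left(-19\right) + 9 = 646 + 9 = 655$)
$U + v{\left(d{\left(-1 \right)} K{\left(6 \right)} \right)} = 655 + 0 = 655$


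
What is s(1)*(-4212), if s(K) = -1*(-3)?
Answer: -12636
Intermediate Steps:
s(K) = 3
s(1)*(-4212) = 3*(-4212) = -12636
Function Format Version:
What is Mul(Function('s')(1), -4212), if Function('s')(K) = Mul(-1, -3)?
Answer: -12636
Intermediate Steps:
Function('s')(K) = 3
Mul(Function('s')(1), -4212) = Mul(3, -4212) = -12636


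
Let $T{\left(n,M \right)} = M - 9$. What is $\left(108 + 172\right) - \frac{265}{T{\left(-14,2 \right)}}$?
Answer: $\frac{2225}{7} \approx 317.86$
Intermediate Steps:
$T{\left(n,M \right)} = -9 + M$
$\left(108 + 172\right) - \frac{265}{T{\left(-14,2 \right)}} = \left(108 + 172\right) - \frac{265}{-9 + 2} = 280 - \frac{265}{-7} = 280 - - \frac{265}{7} = 280 + \frac{265}{7} = \frac{2225}{7}$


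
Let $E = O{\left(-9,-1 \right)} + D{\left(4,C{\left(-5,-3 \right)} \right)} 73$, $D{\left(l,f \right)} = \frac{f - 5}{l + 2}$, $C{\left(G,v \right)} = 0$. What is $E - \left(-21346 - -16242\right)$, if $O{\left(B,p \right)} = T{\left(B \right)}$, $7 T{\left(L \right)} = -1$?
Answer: $\frac{211807}{42} \approx 5043.0$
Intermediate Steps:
$T{\left(L \right)} = - \frac{1}{7}$ ($T{\left(L \right)} = \frac{1}{7} \left(-1\right) = - \frac{1}{7}$)
$D{\left(l,f \right)} = \frac{-5 + f}{2 + l}$
$O{\left(B,p \right)} = - \frac{1}{7}$
$E = - \frac{2561}{42}$ ($E = - \frac{1}{7} + \frac{-5 + 0}{2 + 4} \cdot 73 = - \frac{1}{7} + \frac{1}{6} \left(-5\right) 73 = - \frac{1}{7} - \frac{365}{6} = - \frac{2561}{42} \approx -60.976$)
$E - \left(-21346 - -16242\right) = - \frac{2561}{42} - \left(-21346 - -16242\right) = - \frac{2561}{42} - \left(-21346 + 16242\right) = - \frac{2561}{42} - -5104 = - \frac{2561}{42} + 5104 = \frac{211807}{42}$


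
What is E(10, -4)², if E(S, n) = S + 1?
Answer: 121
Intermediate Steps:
E(S, n) = 1 + S
E(10, -4)² = (1 + 10)² = 11² = 121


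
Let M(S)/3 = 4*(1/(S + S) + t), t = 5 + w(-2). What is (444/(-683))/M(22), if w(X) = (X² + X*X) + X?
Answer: -1628/331255 ≈ -0.0049146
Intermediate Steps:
w(X) = X + 2*X² (w(X) = (X² + X²) + X = 2*X² + X = X + 2*X²)
t = 11 (t = 5 - 2*(1 + 2*(-2)) = 5 - 2*(1 - 4) = 5 - 2*(-3) = 5 + 6 = 11)
M(S) = 132 + 6/S (M(S) = 3*(4*(1/(S + S) + 11)) = 3*(4*(1/(2*S) + 11)) = 3*(4*(11 + 1/(2*S))) = 3*(44 + 2/S) = 132 + 6/S)
(444/(-683))/M(22) = (444/(-683))/(132 + 6/22) = (444*(-1/683))/(132 + 6*(1/22)) = -444/(683*(132 + 3/11)) = -444/(683*1455/11) = -444/683*11/1455 = -1628/331255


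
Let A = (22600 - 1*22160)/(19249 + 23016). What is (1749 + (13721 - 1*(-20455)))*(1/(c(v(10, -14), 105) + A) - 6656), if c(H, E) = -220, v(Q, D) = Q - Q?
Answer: -444655209683625/1859572 ≈ -2.3912e+8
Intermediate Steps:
v(Q, D) = 0
A = 88/8453 (A = (22600 - 22160)/42265 = 440*(1/42265) = 88/8453 ≈ 0.010411)
(1749 + (13721 - 1*(-20455)))*(1/(c(v(10, -14), 105) + A) - 6656) = (1749 + (13721 - 1*(-20455)))*(1/(-220 + 88/8453) - 6656) = (1749 + (13721 + 20455))*(1/(-1859572/8453) - 6656) = (1749 + 34176)*(-8453/1859572 - 6656) = 35925*(-12377319685/1859572) = -444655209683625/1859572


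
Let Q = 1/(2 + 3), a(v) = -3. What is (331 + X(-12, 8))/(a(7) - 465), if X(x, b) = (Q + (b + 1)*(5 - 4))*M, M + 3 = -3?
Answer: -1379/2340 ≈ -0.58932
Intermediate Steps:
Q = ⅕ (Q = 1/5 = ⅕ ≈ 0.20000)
M = -6 (M = -3 - 3 = -6)
X(x, b) = -36/5 - 6*b (X(x, b) = (⅕ + (b + 1)*(5 - 4))*(-6) = (⅕ + (1 + b)*1)*(-6) = (⅕ + (1 + b))*(-6) = (6/5 + b)*(-6) = -36/5 - 6*b)
(331 + X(-12, 8))/(a(7) - 465) = (331 + (-36/5 - 6*8))/(-3 - 465) = (331 + (-36/5 - 48))/(-468) = (331 - 276/5)*(-1/468) = (1379/5)*(-1/468) = -1379/2340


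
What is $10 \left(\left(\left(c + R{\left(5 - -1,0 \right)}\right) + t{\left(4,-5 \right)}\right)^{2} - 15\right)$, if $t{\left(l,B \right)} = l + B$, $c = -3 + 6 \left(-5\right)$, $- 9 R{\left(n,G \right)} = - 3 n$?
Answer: $10090$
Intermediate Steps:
$R{\left(n,G \right)} = \frac{n}{3}$ ($R{\left(n,G \right)} = - \frac{\left(-3\right) n}{9} = \frac{n}{3}$)
$c = -33$ ($c = -3 - 30 = -33$)
$t{\left(l,B \right)} = B + l$
$10 \left(\left(\left(c + R{\left(5 - -1,0 \right)}\right) + t{\left(4,-5 \right)}\right)^{2} - 15\right) = 10 \left(\left(\left(-33 + \frac{5 - -1}{3}\right) + \left(-5 + 4\right)\right)^{2} - 15\right) = 10 \left(\left(\left(-33 + \frac{5 + 1}{3}\right) - 1\right)^{2} - 15\right) = 10 \left(\left(\left(-33 + \frac{1}{3} \cdot 6\right) - 1\right)^{2} - 15\right) = 10 \left(\left(\left(-33 + 2\right) - 1\right)^{2} - 15\right) = 10 \left(\left(-31 - 1\right)^{2} - 15\right) = 10 \left(\left(-32\right)^{2} - 15\right) = 10 \left(1024 - 15\right) = 10 \cdot 1009 = 10090$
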